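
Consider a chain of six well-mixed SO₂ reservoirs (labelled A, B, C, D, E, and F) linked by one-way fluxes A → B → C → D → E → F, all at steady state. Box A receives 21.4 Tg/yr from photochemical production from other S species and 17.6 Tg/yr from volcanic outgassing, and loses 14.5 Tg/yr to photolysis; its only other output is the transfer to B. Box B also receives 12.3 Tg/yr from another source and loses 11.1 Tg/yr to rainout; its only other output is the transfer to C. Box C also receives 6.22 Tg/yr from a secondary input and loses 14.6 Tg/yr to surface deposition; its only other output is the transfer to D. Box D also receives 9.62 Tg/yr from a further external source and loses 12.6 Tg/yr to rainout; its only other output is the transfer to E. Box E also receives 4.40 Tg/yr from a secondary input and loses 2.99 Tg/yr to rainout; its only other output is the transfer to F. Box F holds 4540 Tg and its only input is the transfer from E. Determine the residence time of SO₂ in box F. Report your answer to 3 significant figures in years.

Box A: F(A→B) = (21.4 + 17.6) − 14.5 = 24.500 Tg/yr.
Box B: F(B→C) = (24.500 + 12.3) − 11.1 = 25.700 Tg/yr.
Box C: F(C→D) = (25.700 + 6.22) − 14.6 = 17.320 Tg/yr.
Box D: F(D→E) = (17.320 + 9.62) − 12.6 = 14.340 Tg/yr.
Box E: F(E→F) = (14.340 + 4.40) − 2.99 = 15.750 Tg/yr.
Box F throughput = its input = 15.750 Tg/yr; τ = 4540 / 15.750 = 288.3 yr.

288 yr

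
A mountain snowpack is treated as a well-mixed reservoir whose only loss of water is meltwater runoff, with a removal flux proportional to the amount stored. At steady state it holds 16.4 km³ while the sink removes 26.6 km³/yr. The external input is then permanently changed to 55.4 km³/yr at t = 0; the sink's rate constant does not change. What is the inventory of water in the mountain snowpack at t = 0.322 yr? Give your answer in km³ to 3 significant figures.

The sink rate constant is k = F₀/M₀ = 26.6/16.4 = 1.622 yr⁻¹.
Solving dM/dt = F₁ − kM with M(0) = M₀ gives M(t) = F₁/k + (M₀ − F₁/k)·e^(−kt).
F₁/k = 55.4/1.622 = 34.156 km³; kt = 1.622 × 0.322 = 0.5223, e^(−kt) = 0.5932.
M(0.322) = 34.156 + (16.4 − 34.156) × 0.5932 = 34.156 − 10.53 = 23.624 km³.

23.6 km³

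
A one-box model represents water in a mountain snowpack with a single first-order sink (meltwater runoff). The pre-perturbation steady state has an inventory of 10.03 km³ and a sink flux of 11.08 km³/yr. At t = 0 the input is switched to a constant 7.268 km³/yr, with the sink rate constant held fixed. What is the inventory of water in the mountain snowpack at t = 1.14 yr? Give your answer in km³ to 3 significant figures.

The sink rate constant is k = F₀/M₀ = 11.08/10.03 = 1.105 yr⁻¹.
Solving dM/dt = F₁ − kM with M(0) = M₀ gives M(t) = F₁/k + (M₀ − F₁/k)·e^(−kt).
F₁/k = 7.268/1.105 = 6.5792 km³; kt = 1.105 × 1.14 = 1.259, e^(−kt) = 0.2838.
M(1.14) = 6.5792 + (10.03 − 6.5792) × 0.2838 = 6.5792 + 0.9795 = 7.5587 km³.

7.56 km³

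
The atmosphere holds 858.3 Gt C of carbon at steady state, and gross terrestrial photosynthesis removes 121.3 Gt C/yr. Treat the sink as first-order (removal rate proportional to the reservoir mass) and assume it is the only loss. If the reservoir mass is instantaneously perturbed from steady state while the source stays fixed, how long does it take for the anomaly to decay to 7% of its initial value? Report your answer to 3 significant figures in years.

18.8 yr

For a linear reservoir the anomaly decays as exp(−t/τ) with τ = M/F = 858.3/121.3 = 7.076 yr.
exp(−t/τ) = 0.07 ⇒ t = −τ ln(0.07) = 7.076 × 2.659 = 18.82 yr.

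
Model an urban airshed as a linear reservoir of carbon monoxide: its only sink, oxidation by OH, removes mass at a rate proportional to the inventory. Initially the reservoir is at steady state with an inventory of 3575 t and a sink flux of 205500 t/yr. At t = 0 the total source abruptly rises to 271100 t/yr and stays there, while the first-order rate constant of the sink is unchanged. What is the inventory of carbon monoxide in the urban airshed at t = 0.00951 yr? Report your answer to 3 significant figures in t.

4060 t

Residence time τ = M₀/F₀ = 0.01740 yr. The eventual steady state is M_∞ = M₀·(F₁/F₀) = 3575 × 271100/205500 = 4716.2 t.
The anomaly ΔM(t) = M(t) − M_∞ decays as ΔM₀·e^(−t/τ) with ΔM₀ = 3575 − 4716.2 = −1141 t.
At t = 0.00951 yr, e^(−t/τ) = e^(−0.5467) = 0.5789, so ΔM = −660.6 t and M = 4716.2 − 660.6 = 4055.6 t.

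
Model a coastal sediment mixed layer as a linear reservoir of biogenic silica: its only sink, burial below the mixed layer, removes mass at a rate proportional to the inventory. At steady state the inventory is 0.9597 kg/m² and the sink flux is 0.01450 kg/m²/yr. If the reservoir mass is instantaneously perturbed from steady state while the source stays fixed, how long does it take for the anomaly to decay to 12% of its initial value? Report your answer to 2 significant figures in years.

For a linear reservoir the anomaly decays as exp(−t/τ) with τ = M/F = 0.9597/0.01450 = 66.19 yr.
exp(−t/τ) = 0.12 ⇒ t = −τ ln(0.12) = 66.19 × 2.120 = 140.3 yr.

140 yr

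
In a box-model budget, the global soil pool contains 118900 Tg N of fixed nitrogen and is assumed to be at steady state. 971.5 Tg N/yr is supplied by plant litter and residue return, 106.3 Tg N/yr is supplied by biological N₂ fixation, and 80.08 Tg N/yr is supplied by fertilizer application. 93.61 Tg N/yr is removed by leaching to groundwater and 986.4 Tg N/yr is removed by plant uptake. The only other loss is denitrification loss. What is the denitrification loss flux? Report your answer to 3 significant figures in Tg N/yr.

At steady state ΣF_in = ΣF_out.
ΣF_in = 971.5 + 106.3 + 80.08 = 1157.9 Tg N/yr.
Denitrification loss flux = ΣF_in − (93.61 + 986.4) = 1157.9 − 1080 = 77.87 Tg N/yr.

77.9 Tg N/yr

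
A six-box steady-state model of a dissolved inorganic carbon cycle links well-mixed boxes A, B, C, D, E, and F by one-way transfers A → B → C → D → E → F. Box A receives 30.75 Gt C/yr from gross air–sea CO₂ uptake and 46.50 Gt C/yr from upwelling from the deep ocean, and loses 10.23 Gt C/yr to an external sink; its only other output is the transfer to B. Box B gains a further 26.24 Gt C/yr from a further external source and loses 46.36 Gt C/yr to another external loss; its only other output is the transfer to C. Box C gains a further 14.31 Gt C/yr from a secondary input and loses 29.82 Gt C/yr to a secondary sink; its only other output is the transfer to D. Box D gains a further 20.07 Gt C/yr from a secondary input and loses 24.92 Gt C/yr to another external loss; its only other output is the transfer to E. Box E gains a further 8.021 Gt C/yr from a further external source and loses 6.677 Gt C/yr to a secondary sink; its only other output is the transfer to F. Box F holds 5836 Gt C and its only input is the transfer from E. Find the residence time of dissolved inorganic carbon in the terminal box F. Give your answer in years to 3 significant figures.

Box A: F(A→B) = (30.75 + 46.50) − 10.23 = 67.020 Gt C/yr.
Box B: F(B→C) = (67.020 + 26.24) − 46.36 = 46.900 Gt C/yr.
Box C: F(C→D) = (46.900 + 14.31) − 29.82 = 31.390 Gt C/yr.
Box D: F(D→E) = (31.390 + 20.07) − 24.92 = 26.540 Gt C/yr.
Box E: F(E→F) = (26.540 + 8.021) − 6.677 = 27.884 Gt C/yr.
Box F throughput = its input = 27.884 Gt C/yr; τ = 5836 / 27.884 = 209.3 yr.

209 yr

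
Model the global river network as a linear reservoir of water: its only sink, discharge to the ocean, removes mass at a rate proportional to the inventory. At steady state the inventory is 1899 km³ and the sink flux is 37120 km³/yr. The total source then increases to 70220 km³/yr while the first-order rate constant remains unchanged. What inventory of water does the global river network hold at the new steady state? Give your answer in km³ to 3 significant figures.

3590 km³

Rate constant k = F/M = 37120 / 1899 = 19.55 yr⁻¹.
At the new steady state, source = k·M_new ⇒ M_new = 70220 / 19.55 = 3592 km³.
(Equivalently M_new = M × F_new/F_old = 1899 × 70220/37120.)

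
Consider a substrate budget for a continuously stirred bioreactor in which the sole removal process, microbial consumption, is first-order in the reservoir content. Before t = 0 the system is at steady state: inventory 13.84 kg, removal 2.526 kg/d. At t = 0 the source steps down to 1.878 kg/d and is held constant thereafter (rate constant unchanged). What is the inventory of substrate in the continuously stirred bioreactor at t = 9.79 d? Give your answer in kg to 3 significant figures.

Residence time τ = M₀/F₀ = 5.479 d. The eventual steady state is M_∞ = M₀·(F₁/F₀) = 13.84 × 1.878/2.526 = 10.290 kg.
The anomaly ΔM(t) = M(t) − M_∞ decays as ΔM₀·e^(−t/τ) with ΔM₀ = 13.84 − 10.290 = 3.550 kg.
At t = 9.79 d, e^(−t/τ) = e^(−1.787) = 0.1675, so ΔM = 0.5947 kg and M = 10.290 + 0.5947 = 10.884 kg.

10.9 kg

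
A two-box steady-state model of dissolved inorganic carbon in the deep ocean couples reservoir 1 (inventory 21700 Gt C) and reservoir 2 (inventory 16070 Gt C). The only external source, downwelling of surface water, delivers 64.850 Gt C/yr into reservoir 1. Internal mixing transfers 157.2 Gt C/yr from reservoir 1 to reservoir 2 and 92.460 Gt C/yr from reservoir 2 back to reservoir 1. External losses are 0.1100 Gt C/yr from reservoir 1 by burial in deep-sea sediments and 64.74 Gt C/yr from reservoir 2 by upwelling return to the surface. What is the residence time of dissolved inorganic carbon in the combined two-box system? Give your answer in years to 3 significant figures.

582 yr

Residence time in the combined system uses the total inventory and the total *external* removal — internal exchanges between the two boxes cancel.
M_total = 21700 + 16070 = 37770 Gt C.
ΣF_external_out = 0.1100 + 64.74 = 64.850 Gt C/yr.
τ = M_total / ΣF_ext = 37770 / 64.850 = 582.4 yr.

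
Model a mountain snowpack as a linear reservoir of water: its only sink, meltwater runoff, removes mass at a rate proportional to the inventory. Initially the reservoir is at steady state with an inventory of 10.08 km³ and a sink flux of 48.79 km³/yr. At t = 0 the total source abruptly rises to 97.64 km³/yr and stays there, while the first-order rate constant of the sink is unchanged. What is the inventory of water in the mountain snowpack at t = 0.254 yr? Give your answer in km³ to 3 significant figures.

17.2 km³

The sink rate constant is k = F₀/M₀ = 48.79/10.08 = 4.840 yr⁻¹.
Solving dM/dt = F₁ − kM with M(0) = M₀ gives M(t) = F₁/k + (M₀ − F₁/k)·e^(−kt).
F₁/k = 97.64/4.840 = 20.172 km³; kt = 4.840 × 0.254 = 1.229, e^(−kt) = 0.2925.
M(0.254) = 20.172 + (10.08 − 20.172) × 0.2925 = 20.172 − 2.952 = 17.221 km³.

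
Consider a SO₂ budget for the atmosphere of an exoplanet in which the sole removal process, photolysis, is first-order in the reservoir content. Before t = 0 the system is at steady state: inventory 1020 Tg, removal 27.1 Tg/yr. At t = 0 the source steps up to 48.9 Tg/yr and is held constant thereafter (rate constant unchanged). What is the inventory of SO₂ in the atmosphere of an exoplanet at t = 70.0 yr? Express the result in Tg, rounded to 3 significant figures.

1710 Tg

τ = M₀/F₀ = 1020/27.1 = 37.64 yr; rate constant k = 1/τ.
New steady state M_∞ = F₁/k = F₁·τ = 48.9 × 37.64 = 1840.5 Tg.
M(t) = M_∞ + (M₀ − M_∞)·e^(−t/τ); t/τ = 70.0/37.64 = 1.860, so e^(−t/τ) = 0.1557.
M(t) = 1840.5 − 820.5 × 0.1557 = 1712.8 Tg.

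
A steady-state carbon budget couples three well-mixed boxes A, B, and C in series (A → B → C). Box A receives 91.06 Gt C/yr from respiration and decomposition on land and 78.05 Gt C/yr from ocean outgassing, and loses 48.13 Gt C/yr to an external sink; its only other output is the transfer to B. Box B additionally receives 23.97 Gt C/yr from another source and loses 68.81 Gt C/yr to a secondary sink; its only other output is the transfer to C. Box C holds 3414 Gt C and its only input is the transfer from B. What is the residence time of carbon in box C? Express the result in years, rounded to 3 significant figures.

44.8 yr

Box A: F(A→B) = (91.06 + 78.05) − 48.13 = 120.98 Gt C/yr.
Box B: F(B→C) = (120.98 + 23.97) − 68.81 = 76.140 Gt C/yr.
Box C throughput = its input = 76.140 Gt C/yr; τ = 3414 / 76.140 = 44.84 yr.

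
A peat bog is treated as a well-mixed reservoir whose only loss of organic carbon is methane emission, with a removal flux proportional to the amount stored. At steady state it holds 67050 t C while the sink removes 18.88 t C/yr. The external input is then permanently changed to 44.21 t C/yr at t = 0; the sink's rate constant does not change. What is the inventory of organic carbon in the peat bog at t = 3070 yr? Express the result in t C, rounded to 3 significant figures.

Residence time τ = M₀/F₀ = 3551 yr. The eventual steady state is M_∞ = M₀·(F₁/F₀) = 67050 × 44.21/18.88 = 157010 t C.
The anomaly ΔM(t) = M(t) − M_∞ decays as ΔM₀·e^(−t/τ) with ΔM₀ = 67050 − 157010 = −89960 t C.
At t = 3070 yr, e^(−t/τ) = e^(−0.8645) = 0.4213, so ΔM = −37900 t C and M = 157010 − 37900 = 119110 t C.

119000 t C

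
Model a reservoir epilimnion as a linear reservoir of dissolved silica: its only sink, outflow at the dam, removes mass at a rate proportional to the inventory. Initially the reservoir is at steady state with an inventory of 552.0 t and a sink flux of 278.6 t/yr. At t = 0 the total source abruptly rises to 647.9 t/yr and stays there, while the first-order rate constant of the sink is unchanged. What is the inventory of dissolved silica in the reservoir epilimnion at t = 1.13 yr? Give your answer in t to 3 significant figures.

870 t

τ = M₀/F₀ = 552.0/278.6 = 1.981 yr; rate constant k = 1/τ.
New steady state M_∞ = F₁/k = F₁·τ = 647.9 × 1.981 = 1283.7 t.
M(t) = M_∞ + (M₀ − M_∞)·e^(−t/τ); t/τ = 1.13/1.981 = 0.5703, so e^(−t/τ) = 0.5653.
M(t) = 1283.7 − 731.7 × 0.5653 = 870.04 t.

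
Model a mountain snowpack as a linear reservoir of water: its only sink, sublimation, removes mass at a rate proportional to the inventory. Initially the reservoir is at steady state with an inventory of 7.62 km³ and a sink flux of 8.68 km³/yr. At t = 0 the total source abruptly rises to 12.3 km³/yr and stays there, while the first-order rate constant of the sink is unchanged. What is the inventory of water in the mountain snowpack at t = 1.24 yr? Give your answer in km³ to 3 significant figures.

τ = M₀/F₀ = 7.62/8.68 = 0.8779 yr; rate constant k = 1/τ.
New steady state M_∞ = F₁/k = F₁·τ = 12.3 × 0.8779 = 10.798 km³.
M(t) = M_∞ + (M₀ − M_∞)·e^(−t/τ); t/τ = 1.24/0.8779 = 1.412, so e^(−t/τ) = 0.2435.
M(t) = 10.798 − 3.178 × 0.2435 = 10.024 km³.

10.0 km³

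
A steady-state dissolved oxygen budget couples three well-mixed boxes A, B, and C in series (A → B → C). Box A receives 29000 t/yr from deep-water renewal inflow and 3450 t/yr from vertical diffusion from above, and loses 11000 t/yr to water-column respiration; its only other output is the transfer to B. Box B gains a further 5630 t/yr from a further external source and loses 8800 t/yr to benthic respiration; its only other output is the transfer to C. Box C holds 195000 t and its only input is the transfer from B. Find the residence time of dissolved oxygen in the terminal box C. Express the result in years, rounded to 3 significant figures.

Box A: F(A→B) = (29000 + 3450) − 11000 = 21450 t/yr.
Box B: F(B→C) = (21450 + 5630) − 8800 = 18280 t/yr.
Box C throughput = its input = 18280 t/yr; τ = 195000 / 18280 = 10.67 yr.

10.7 yr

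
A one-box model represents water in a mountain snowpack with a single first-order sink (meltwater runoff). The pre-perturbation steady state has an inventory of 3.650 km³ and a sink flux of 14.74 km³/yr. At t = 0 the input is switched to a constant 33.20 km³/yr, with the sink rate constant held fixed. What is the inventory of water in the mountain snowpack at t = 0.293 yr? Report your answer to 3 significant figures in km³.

6.82 km³

τ = M₀/F₀ = 3.650/14.74 = 0.2476 yr; rate constant k = 1/τ.
New steady state M_∞ = F₁/k = F₁·τ = 33.20 × 0.2476 = 8.2212 km³.
M(t) = M_∞ + (M₀ − M_∞)·e^(−t/τ); t/τ = 0.293/0.2476 = 1.183, so e^(−t/τ) = 0.3063.
M(t) = 8.2212 − 4.571 × 0.3063 = 6.8211 km³.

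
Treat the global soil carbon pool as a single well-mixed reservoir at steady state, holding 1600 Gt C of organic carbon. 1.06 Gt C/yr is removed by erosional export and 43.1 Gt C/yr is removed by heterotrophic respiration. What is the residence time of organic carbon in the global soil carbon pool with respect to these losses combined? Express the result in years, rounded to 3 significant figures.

Total removal = 1.060 + 43.10 = 44.160 Gt C/yr.
τ = M / ΣF_out = 1600 / 44.160 = 36.23 yr.

36.2 yr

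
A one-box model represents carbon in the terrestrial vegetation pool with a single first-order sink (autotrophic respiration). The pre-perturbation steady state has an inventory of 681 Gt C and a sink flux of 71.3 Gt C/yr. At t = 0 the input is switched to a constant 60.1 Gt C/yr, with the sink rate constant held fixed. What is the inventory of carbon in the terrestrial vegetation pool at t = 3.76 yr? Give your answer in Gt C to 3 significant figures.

Residence time τ = M₀/F₀ = 9.551 yr. The eventual steady state is M_∞ = M₀·(F₁/F₀) = 681 × 60.1/71.3 = 574.03 Gt C.
The anomaly ΔM(t) = M(t) − M_∞ decays as ΔM₀·e^(−t/τ) with ΔM₀ = 681 − 574.03 = 107.0 Gt C.
At t = 3.76 yr, e^(−t/τ) = e^(−0.3937) = 0.6746, so ΔM = 72.16 Gt C and M = 574.03 + 72.16 = 646.19 Gt C.

646 Gt C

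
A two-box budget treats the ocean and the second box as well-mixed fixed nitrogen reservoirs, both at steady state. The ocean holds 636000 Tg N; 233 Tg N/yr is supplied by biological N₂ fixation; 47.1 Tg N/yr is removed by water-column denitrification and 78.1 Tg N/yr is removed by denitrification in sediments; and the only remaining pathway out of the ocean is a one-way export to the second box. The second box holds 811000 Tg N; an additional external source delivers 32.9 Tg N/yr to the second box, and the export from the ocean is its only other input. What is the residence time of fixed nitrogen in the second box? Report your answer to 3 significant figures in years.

Balance the ocean: ΣF_in = 233.00 Tg N/yr.
Export to the second box = ΣF_in − (47.1 + 78.1) = 107.80 Tg N/yr.
Total input to the second box = 107.80 + 32.9 = 140.70 Tg N/yr; at steady state this equals its total output.
τ = M / F = 811000 / 140.70 = 5764 yr.

5760 yr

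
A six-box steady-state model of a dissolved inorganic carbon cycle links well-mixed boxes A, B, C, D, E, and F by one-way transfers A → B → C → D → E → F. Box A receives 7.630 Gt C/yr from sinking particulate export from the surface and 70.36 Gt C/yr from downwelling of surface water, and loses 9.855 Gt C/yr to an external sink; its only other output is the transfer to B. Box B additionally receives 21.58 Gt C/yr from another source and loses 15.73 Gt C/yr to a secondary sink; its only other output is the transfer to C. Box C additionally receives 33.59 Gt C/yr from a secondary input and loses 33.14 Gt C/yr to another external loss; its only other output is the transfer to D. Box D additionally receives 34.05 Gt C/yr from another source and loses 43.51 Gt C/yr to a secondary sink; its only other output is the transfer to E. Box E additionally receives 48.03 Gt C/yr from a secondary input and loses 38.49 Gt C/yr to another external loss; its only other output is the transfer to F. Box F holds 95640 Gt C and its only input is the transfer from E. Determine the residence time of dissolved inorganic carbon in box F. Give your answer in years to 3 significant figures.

1280 yr

Box A: F(A→B) = (7.630 + 70.36) − 9.855 = 68.135 Gt C/yr.
Box B: F(B→C) = (68.135 + 21.58) − 15.73 = 73.985 Gt C/yr.
Box C: F(C→D) = (73.985 + 33.59) − 33.14 = 74.435 Gt C/yr.
Box D: F(D→E) = (74.435 + 34.05) − 43.51 = 64.975 Gt C/yr.
Box E: F(E→F) = (64.975 + 48.03) − 38.49 = 74.515 Gt C/yr.
Box F throughput = its input = 74.515 Gt C/yr; τ = 95640 / 74.515 = 1283 yr.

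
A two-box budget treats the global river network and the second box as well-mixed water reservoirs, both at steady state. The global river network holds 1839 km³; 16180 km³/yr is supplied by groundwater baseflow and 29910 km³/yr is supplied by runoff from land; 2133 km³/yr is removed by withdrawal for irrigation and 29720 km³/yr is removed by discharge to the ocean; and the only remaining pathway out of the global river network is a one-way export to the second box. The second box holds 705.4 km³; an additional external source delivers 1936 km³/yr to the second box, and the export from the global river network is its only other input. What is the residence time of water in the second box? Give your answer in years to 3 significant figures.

Balance the global river network: ΣF_in = 16180 + 29910 = 46090 km³/yr.
Export to the second box = ΣF_in − (2133 + 29720) = 14237 km³/yr.
Total input to the second box = 14237 + 1936 = 16173 km³/yr; at steady state this equals its total output.
τ = M / F = 705.4 / 16173 = 0.04362 yr.

0.0436 yr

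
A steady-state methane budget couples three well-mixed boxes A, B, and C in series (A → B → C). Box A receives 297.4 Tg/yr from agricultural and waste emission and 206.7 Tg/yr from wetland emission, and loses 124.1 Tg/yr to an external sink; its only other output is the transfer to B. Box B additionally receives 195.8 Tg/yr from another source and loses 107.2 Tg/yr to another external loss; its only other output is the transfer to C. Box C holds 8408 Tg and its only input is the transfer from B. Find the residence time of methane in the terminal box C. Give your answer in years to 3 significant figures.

17.9 yr

Box A: F(A→B) = (297.4 + 206.7) − 124.1 = 380.00 Tg/yr.
Box B: F(B→C) = (380.00 + 195.8) − 107.2 = 468.60 Tg/yr.
Box C throughput = its input = 468.60 Tg/yr; τ = 8408 / 468.60 = 17.94 yr.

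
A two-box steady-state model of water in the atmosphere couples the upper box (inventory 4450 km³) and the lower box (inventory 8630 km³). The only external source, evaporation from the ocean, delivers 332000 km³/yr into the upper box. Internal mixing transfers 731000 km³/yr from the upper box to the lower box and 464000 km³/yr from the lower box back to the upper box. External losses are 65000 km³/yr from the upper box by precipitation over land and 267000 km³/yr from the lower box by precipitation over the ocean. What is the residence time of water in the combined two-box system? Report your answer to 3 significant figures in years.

For the system as a whole, the A↔B exchange is internal and contributes nothing to the throughput; only the external sinks remove mass.
M_total = 4450 + 8630 = 13080 km³.
ΣF_external_out = 65000 + 267000 = 332000 km³/yr.
τ = M_total / ΣF_ext = 13080 / 332000 = 0.03940 yr.

0.0394 yr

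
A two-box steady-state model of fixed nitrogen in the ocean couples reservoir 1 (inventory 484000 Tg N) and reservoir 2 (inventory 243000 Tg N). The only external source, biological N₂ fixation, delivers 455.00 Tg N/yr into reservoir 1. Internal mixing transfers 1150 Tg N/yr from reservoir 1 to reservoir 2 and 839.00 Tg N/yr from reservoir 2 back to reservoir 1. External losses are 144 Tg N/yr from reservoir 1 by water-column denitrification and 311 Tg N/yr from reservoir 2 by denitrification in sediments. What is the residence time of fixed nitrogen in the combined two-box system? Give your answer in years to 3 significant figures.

1600 yr

For the system as a whole, the A↔B exchange is internal and contributes nothing to the throughput; only the external sinks remove mass.
M_total = 484000 + 243000 = 727000 Tg N.
ΣF_external_out = 144 + 311 = 455.00 Tg N/yr.
τ = M_total / ΣF_ext = 727000 / 455.00 = 1598 yr.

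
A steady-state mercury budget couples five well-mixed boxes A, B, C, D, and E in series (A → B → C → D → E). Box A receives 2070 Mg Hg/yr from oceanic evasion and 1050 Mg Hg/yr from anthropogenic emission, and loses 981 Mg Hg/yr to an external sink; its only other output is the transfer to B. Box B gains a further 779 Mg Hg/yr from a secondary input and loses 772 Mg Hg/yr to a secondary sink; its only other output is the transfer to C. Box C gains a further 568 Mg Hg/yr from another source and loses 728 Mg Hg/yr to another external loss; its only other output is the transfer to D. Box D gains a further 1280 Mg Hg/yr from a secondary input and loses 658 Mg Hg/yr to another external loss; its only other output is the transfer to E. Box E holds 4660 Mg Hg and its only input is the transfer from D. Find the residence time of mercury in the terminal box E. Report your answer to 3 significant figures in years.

1.79 yr

Box A: F(A→B) = (2070 + 1050) − 981 = 2139.0 Mg Hg/yr.
Box B: F(B→C) = (2139.0 + 779) − 772 = 2146.0 Mg Hg/yr.
Box C: F(C→D) = (2146.0 + 568) − 728 = 1986.0 Mg Hg/yr.
Box D: F(D→E) = (1986.0 + 1280) − 658 = 2608.0 Mg Hg/yr.
Box E throughput = its input = 2608.0 Mg Hg/yr; τ = 4660 / 2608.0 = 1.787 yr.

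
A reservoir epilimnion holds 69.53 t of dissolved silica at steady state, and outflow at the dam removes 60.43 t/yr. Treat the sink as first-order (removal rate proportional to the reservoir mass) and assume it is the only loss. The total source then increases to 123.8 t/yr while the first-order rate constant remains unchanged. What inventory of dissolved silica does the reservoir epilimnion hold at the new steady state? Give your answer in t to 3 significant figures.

Rate constant k = F/M = 60.43 / 69.53 = 0.8691 yr⁻¹.
At the new steady state, source = k·M_new ⇒ M_new = 123.8 / 0.8691 = 142.4 t.
(Equivalently M_new = M × F_new/F_old = 69.53 × 123.8/60.43.)

142 t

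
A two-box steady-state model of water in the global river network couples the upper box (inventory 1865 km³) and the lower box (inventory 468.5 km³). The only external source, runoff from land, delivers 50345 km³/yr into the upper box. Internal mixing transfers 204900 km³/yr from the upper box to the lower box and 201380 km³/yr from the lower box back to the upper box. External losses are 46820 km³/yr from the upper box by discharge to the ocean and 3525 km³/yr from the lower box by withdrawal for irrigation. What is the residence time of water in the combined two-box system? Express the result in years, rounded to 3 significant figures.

0.0464 yr

Treat the two boxes together as one reservoir: the mixing fluxes between them are internal recycling, so τ = ΣM / Σ(external losses).
M_total = 1865 + 468.5 = 2333.5 km³.
ΣF_external_out = 46820 + 3525 = 50345 km³/yr.
τ = M_total / ΣF_ext = 2333.5 / 50345 = 0.04635 yr.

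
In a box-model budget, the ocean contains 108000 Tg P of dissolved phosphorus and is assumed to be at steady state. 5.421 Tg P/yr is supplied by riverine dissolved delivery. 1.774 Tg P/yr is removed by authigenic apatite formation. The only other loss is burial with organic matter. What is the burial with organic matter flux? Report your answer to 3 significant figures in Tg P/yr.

3.65 Tg P/yr

At steady state ΣF_in = ΣF_out.
ΣF_in = 5.4210 Tg P/yr.
Burial with organic matter flux = ΣF_in − (1.774) = 5.4210 − 1.774 = 3.647 Tg P/yr.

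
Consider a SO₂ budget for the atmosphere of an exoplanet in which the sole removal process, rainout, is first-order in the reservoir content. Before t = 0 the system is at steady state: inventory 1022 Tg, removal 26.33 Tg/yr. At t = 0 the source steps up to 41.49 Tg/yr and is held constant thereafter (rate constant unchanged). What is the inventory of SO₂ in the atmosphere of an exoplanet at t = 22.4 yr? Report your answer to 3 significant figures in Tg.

Residence time τ = M₀/F₀ = 38.82 yr. The eventual steady state is M_∞ = M₀·(F₁/F₀) = 1022 × 41.49/26.33 = 1610.4 Tg.
The anomaly ΔM(t) = M(t) − M_∞ decays as ΔM₀·e^(−t/τ) with ΔM₀ = 1022 − 1610.4 = −588.4 Tg.
At t = 22.4 yr, e^(−t/τ) = e^(−0.5771) = 0.5615, so ΔM = −330.4 Tg and M = 1610.4 − 330.4 = 1280.0 Tg.

1280 Tg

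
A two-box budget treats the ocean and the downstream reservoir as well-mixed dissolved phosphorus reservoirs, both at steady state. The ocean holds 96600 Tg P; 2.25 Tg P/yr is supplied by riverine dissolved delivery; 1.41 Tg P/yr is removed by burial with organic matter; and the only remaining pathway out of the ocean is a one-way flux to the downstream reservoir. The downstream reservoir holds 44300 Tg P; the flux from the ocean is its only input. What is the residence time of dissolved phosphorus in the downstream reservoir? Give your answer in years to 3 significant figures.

52700 yr

Balance the ocean: ΣF_in = 2.2500 Tg P/yr.
Flux to the downstream reservoir = ΣF_in − (1.41) = 0.84000 Tg P/yr.
At steady state the output of the downstream reservoir equals its input, 0.84000 Tg P/yr.
τ = M / F = 44300 / 0.84000 = 52740 yr.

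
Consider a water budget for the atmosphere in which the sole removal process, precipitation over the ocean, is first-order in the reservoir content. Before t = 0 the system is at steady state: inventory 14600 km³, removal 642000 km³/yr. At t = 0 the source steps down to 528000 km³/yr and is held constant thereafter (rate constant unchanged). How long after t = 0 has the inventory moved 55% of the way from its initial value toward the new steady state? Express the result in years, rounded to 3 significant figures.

0.0182 yr

τ = M₀/F₀ = 14600/642000 = 0.02274 yr.
The remaining gap fraction is e^(−t/τ); 55% covered ⇒ e^(−t/τ) = 0.450.
t = −τ ln(0.450) = 0.02274 × 0.7985 = 0.01816 yr.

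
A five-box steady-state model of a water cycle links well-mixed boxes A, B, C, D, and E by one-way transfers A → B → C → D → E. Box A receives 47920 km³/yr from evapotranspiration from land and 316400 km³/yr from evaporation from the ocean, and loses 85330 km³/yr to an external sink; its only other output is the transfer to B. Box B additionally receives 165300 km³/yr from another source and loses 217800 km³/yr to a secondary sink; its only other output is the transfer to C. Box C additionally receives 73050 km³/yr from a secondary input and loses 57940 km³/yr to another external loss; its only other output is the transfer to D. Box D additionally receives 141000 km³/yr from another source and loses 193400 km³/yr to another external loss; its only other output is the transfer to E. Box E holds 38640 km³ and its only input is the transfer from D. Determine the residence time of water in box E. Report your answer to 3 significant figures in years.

Box A: F(A→B) = (47920 + 316400) − 85330 = 278990 km³/yr.
Box B: F(B→C) = (278990 + 165300) − 217800 = 226490 km³/yr.
Box C: F(C→D) = (226490 + 73050) − 57940 = 241600 km³/yr.
Box D: F(D→E) = (241600 + 141000) − 193400 = 189200 km³/yr.
Box E throughput = its input = 189200 km³/yr; τ = 38640 / 189200 = 0.2042 yr.

0.204 yr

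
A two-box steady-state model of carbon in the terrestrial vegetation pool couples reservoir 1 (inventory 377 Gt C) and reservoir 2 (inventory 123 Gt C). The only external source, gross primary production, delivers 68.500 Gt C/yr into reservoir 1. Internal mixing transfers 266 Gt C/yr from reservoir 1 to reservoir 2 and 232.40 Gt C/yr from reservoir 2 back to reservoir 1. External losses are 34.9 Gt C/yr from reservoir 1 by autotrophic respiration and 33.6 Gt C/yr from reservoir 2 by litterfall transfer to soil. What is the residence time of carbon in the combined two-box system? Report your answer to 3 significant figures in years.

7.30 yr

Residence time in the combined system uses the total inventory and the total *external* removal — internal exchanges between the two boxes cancel.
M_total = 377 + 123 = 500.00 Gt C.
ΣF_external_out = 34.9 + 33.6 = 68.500 Gt C/yr.
τ = M_total / ΣF_ext = 500.00 / 68.500 = 7.299 yr.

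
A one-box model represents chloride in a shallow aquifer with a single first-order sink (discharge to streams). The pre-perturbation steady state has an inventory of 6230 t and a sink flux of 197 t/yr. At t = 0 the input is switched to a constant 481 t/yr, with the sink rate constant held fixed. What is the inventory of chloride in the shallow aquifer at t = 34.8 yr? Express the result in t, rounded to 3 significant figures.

τ = M₀/F₀ = 6230/197 = 31.62 yr; rate constant k = 1/τ.
New steady state M_∞ = F₁/k = F₁·τ = 481 × 31.62 = 15211 t.
M(t) = M_∞ + (M₀ − M_∞)·e^(−t/τ); t/τ = 34.8/31.62 = 1.100, so e^(−t/τ) = 0.3327.
M(t) = 15211 − 8981 × 0.3327 = 12223 t.

12200 t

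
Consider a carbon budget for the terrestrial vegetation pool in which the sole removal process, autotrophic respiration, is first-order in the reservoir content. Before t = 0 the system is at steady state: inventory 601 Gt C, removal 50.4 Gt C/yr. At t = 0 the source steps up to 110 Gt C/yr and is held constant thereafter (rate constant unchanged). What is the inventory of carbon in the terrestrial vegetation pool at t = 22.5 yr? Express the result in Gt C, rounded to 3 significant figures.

1200 Gt C

The sink rate constant is k = F₀/M₀ = 50.4/601 = 0.08386 yr⁻¹.
Solving dM/dt = F₁ − kM with M(0) = M₀ gives M(t) = F₁/k + (M₀ − F₁/k)·e^(−kt).
F₁/k = 110/0.08386 = 1311.7 Gt C; kt = 0.08386 × 22.5 = 1.887, e^(−kt) = 0.1515.
M(22.5) = 1311.7 + (601 − 1311.7) × 0.1515 = 1311.7 − 107.7 = 1204.0 Gt C.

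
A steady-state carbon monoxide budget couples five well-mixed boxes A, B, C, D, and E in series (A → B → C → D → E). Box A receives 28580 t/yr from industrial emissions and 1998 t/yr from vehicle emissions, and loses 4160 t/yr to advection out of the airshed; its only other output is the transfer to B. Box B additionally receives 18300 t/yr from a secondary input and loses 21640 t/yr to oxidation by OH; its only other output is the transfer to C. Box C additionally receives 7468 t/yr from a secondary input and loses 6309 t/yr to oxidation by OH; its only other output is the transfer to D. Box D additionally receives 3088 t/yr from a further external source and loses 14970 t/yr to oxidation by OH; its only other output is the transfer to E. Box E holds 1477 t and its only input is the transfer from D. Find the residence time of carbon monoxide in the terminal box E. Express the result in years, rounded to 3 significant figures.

Box A: F(A→B) = (28580 + 1998) − 4160 = 26418 t/yr.
Box B: F(B→C) = (26418 + 18300) − 21640 = 23078 t/yr.
Box C: F(C→D) = (23078 + 7468) − 6309 = 24237 t/yr.
Box D: F(D→E) = (24237 + 3088) − 14970 = 12355 t/yr.
Box E throughput = its input = 12355 t/yr; τ = 1477 / 12355 = 0.1195 yr.

0.120 yr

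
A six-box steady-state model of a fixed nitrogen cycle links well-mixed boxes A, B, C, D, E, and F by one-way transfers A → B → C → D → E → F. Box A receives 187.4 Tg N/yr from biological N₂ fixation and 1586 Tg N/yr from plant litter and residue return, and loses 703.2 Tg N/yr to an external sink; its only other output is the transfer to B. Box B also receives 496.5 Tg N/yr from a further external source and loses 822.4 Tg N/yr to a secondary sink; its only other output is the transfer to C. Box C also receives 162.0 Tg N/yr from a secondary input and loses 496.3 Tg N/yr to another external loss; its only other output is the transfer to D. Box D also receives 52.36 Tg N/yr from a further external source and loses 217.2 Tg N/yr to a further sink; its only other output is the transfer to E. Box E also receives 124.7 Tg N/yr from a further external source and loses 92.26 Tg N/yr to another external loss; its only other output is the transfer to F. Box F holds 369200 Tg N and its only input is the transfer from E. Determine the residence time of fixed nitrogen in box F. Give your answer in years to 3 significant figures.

Box A: F(A→B) = (187.4 + 1586) − 703.2 = 1070.2 Tg N/yr.
Box B: F(B→C) = (1070.2 + 496.5) − 822.4 = 744.30 Tg N/yr.
Box C: F(C→D) = (744.30 + 162.0) − 496.3 = 410.00 Tg N/yr.
Box D: F(D→E) = (410.00 + 52.36) − 217.2 = 245.16 Tg N/yr.
Box E: F(E→F) = (245.16 + 124.7) − 92.26 = 277.60 Tg N/yr.
Box F throughput = its input = 277.60 Tg N/yr; τ = 369200 / 277.60 = 1330 yr.

1330 yr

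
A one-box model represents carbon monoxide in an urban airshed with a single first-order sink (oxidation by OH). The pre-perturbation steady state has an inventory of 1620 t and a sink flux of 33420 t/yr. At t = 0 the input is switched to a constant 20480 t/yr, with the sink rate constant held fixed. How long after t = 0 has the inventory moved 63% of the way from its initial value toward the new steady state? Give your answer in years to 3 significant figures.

τ = M₀/F₀ = 1620/33420 = 0.04847 yr.
The remaining gap fraction is e^(−t/τ); 63% covered ⇒ e^(−t/τ) = 0.370.
t = −τ ln(0.370) = 0.04847 × 0.9943 = 0.04820 yr.

0.0482 yr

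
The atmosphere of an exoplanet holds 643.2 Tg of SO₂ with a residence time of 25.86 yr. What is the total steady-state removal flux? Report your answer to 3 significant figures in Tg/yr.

F = M / τ = 643.2 / 25.86 = 24.87 Tg/yr.

24.9 Tg/yr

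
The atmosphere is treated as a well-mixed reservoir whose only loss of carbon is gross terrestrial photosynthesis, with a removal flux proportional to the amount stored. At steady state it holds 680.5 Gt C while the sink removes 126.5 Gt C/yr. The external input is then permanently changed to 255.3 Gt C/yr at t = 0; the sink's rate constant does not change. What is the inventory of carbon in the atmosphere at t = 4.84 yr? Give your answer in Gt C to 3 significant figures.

τ = M₀/F₀ = 680.5/126.5 = 5.379 yr; rate constant k = 1/τ.
New steady state M_∞ = F₁/k = F₁·τ = 255.3 × 5.379 = 1373.4 Gt C.
M(t) = M_∞ + (M₀ − M_∞)·e^(−t/τ); t/τ = 4.84/5.379 = 0.8997, so e^(−t/τ) = 0.4067.
M(t) = 1373.4 − 692.9 × 0.4067 = 1091.6 Gt C.

1090 Gt C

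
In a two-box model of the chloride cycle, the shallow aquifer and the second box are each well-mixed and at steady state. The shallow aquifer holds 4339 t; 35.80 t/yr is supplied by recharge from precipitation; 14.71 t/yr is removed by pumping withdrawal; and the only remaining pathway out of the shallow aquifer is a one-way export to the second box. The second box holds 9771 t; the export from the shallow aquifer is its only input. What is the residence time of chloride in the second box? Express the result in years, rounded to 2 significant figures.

460 yr

Balance the shallow aquifer: ΣF_in = 35.800 t/yr.
Export to the second box = ΣF_in − (14.71) = 21.090 t/yr.
At steady state the output of the second box equals its input, 21.090 t/yr.
τ = M / F = 9771 / 21.090 = 463.3 yr.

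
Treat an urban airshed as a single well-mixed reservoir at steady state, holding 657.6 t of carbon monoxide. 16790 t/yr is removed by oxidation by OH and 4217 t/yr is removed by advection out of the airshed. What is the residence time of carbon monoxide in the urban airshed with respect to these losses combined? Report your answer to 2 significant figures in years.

0.031 yr

Total removal = 16790 + 4217 = 21007 t/yr.
τ = M / ΣF_out = 657.6 / 21007 = 0.03130 yr.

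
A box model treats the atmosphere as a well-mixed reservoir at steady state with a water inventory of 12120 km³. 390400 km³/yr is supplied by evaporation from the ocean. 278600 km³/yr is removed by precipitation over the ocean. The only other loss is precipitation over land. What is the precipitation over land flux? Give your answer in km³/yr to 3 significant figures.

At steady state ΣF_in = ΣF_out.
ΣF_in = 390400 km³/yr.
Precipitation over land flux = ΣF_in − (278600) = 390400 − 278600 = 111800 km³/yr.

112000 km³/yr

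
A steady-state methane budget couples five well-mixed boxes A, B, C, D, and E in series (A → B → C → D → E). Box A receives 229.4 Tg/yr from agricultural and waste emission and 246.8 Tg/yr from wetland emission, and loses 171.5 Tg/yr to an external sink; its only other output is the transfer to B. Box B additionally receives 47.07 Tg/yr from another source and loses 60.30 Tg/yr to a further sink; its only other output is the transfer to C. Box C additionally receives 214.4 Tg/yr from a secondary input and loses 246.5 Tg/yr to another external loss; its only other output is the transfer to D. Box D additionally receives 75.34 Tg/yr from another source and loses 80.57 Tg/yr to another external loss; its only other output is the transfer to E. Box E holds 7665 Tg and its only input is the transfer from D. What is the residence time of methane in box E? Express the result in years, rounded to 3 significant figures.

30.2 yr

Box A: F(A→B) = (229.4 + 246.8) − 171.5 = 304.70 Tg/yr.
Box B: F(B→C) = (304.70 + 47.07) − 60.30 = 291.47 Tg/yr.
Box C: F(C→D) = (291.47 + 214.4) − 246.5 = 259.37 Tg/yr.
Box D: F(D→E) = (259.37 + 75.34) − 80.57 = 254.14 Tg/yr.
Box E throughput = its input = 254.14 Tg/yr; τ = 7665 / 254.14 = 30.16 yr.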